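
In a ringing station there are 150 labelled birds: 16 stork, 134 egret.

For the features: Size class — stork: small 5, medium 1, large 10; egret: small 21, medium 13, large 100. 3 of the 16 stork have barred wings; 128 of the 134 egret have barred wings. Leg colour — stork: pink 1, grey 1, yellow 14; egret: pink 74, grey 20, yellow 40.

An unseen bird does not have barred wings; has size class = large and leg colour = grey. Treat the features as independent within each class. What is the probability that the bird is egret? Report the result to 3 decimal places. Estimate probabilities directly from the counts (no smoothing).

0.568

stork: (16/150) × (10/16) × (13/16) × (1/16) ≈ 0.00338542
egret: (134/150) × (100/134) × (6/134) × (20/134) ≈ 0.00445534
P(egret | x) = 0.00445534 / 0.00784076 ≈ 0.568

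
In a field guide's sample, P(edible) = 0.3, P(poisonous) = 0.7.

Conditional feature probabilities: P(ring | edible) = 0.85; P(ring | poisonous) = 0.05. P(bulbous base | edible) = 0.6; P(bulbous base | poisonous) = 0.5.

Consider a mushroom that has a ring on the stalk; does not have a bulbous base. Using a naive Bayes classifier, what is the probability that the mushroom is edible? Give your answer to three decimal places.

0.854

edible: 0.3 × 0.85 × (1−0.6) = 0.102
poisonous: 0.7 × 0.05 × (1−0.5) = 0.0175
P(edible | x) = 0.102 / 0.1195 ≈ 0.854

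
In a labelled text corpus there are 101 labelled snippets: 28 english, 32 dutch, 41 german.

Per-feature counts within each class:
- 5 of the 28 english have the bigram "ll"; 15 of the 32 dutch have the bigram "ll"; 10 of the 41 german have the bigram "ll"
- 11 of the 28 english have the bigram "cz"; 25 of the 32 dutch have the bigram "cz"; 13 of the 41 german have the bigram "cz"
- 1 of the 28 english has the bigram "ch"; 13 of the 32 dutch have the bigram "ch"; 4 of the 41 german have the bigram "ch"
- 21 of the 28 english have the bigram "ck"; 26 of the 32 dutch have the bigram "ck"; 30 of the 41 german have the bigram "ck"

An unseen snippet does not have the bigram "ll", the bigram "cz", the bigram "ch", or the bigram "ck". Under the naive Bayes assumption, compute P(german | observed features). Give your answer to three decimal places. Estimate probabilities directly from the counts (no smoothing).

0.576

english: (28/101) × (23/28) × (17/28) × (27/28) × (7/28) ≈ 0.0333306
dutch: (32/101) × (17/32) × (7/32) × (19/32) × (6/32) ≈ 0.00409902
german: (41/101) × (31/41) × (28/41) × (37/41) × (11/41) ≈ 0.0507506
P(german | x) = 0.0507506 / 0.08818022 ≈ 0.576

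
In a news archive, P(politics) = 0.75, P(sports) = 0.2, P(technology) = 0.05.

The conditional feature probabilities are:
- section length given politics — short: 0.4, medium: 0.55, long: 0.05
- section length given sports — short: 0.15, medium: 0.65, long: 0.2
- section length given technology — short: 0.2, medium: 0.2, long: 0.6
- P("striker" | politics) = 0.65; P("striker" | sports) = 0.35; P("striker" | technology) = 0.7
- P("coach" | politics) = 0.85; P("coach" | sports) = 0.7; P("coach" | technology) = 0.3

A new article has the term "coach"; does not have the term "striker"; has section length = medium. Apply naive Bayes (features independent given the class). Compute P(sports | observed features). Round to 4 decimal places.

politics: 0.75 × 0.55 × (1−0.65) × 0.85 = 0.12271875
sports: 0.2 × 0.65 × (1−0.35) × 0.7 = 0.05915
technology: 0.05 × 0.2 × (1−0.7) × 0.3 = 0.0009
P(sports | x) = 0.05915 / 0.18276875 ≈ 0.3236

0.3236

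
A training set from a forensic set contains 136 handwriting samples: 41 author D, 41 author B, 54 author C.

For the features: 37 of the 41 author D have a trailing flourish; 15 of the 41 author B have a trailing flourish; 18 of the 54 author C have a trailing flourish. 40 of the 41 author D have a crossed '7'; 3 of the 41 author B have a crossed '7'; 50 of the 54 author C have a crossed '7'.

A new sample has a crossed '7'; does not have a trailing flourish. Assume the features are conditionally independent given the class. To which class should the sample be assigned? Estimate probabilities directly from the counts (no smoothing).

author C

author D: (41/136) × (4/41) × (40/41) ≈ 0.0286944
author B: (41/136) × (26/41) × (3/41) ≈ 0.0139885
author C: (54/136) × (36/54) × (50/54) ≈ 0.245098
Highest score → author C.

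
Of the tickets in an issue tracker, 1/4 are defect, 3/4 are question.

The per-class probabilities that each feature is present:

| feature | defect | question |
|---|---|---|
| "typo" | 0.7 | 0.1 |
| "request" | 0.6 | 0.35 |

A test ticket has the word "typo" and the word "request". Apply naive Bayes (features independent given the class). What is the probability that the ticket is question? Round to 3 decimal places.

defect: 0.25 × 0.7 × 0.6 = 0.105
question: 0.75 × 0.1 × 0.35 = 0.02625
P(question | x) = 0.02625 / 0.13125 ≈ 0.200

0.200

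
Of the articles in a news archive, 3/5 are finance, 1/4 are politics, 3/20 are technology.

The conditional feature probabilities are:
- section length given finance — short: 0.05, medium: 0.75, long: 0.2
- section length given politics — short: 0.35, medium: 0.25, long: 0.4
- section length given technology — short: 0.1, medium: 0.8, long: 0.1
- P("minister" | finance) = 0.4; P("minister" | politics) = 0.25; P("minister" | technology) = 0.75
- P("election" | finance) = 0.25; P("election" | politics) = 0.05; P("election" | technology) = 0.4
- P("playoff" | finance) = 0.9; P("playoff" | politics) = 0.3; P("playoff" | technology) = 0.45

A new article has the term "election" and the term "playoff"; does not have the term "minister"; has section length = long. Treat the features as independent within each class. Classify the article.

finance

finance: 0.6 × 0.2 × (1−0.4) × 0.25 × 0.9 = 0.0162
politics: 0.25 × 0.4 × (1−0.25) × 0.05 × 0.3 = 0.001125
technology: 0.15 × 0.1 × (1−0.75) × 0.4 × 0.45 = 0.000675
Highest score → finance.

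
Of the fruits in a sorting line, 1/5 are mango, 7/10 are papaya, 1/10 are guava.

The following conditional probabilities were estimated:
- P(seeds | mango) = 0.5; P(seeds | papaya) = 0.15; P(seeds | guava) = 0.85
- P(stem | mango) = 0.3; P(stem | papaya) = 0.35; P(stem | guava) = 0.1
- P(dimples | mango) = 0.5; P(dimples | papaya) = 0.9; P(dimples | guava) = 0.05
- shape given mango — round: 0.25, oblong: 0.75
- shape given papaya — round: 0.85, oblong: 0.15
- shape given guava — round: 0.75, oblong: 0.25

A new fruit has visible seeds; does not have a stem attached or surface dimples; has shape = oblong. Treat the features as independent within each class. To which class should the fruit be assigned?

mango

mango: 0.2 × 0.5 × (1−0.3) × (1−0.5) × 0.75 = 0.02625
papaya: 0.7 × 0.15 × (1−0.35) × (1−0.9) × 0.15 = 0.00102375
guava: 0.1 × 0.85 × (1−0.1) × (1−0.05) × 0.25 = 0.01816875
Highest score → mango.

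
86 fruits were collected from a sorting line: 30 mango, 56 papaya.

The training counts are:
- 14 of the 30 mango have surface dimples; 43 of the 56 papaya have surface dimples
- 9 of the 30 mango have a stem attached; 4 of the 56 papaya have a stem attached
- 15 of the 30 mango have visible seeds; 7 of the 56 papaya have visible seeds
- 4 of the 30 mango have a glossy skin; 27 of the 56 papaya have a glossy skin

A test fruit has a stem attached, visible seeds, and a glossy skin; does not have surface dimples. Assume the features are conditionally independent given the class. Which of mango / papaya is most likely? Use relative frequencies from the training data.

mango: (30/86) × (16/30) × (9/30) × (15/30) × (4/30) ≈ 0.00372093
papaya: (56/86) × (13/56) × (4/56) × (7/56) × (27/56) ≈ 0.000650733
Highest score → mango.

mango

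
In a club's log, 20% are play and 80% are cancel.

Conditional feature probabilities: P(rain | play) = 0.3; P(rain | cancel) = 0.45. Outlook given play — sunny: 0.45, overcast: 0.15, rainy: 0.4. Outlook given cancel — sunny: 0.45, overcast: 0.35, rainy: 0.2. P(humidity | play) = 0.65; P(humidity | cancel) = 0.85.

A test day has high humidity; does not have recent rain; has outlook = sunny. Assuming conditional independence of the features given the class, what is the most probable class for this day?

play: 0.2 × (1−0.3) × 0.45 × 0.65 = 0.04095
cancel: 0.8 × (1−0.45) × 0.45 × 0.85 = 0.1683
Highest score → cancel.

cancel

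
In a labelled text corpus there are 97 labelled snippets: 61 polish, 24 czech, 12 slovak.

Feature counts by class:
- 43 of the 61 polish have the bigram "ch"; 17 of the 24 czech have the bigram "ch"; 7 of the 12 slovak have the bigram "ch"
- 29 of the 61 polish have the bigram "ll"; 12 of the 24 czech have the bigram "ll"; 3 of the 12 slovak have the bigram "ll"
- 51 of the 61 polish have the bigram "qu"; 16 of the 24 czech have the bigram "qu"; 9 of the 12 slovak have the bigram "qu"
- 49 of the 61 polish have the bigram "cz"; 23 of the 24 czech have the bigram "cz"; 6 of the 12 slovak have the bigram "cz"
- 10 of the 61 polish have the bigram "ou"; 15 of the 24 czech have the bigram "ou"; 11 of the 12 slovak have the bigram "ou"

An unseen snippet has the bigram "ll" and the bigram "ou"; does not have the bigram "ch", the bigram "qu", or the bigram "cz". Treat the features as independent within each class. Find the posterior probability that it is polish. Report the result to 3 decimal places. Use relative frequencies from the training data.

polish: (61/97) × (18/61) × (29/61) × (10/61) × (12/61) × (10/61) ≈ 0.000466402
czech: (24/97) × (7/24) × (12/24) × (8/24) × (1/24) × (15/24) ≈ 0.000313216
slovak: (12/97) × (5/12) × (3/12) × (3/12) × (6/12) × (11/12) ≈ 0.00147659
P(polish | x) = 0.000466402 / 0.002256208 ≈ 0.207

0.207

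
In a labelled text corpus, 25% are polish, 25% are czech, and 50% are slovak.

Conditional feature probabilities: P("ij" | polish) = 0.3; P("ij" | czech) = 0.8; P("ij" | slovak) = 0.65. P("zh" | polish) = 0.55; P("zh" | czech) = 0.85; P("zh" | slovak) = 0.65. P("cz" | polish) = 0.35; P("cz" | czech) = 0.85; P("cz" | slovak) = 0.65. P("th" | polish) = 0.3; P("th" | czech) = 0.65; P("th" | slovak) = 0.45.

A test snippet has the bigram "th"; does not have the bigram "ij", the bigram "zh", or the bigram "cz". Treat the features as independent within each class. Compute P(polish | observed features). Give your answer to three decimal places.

0.597

polish: 0.25 × (1−0.3) × (1−0.55) × (1−0.35) × 0.3 = 0.01535625
czech: 0.25 × (1−0.8) × (1−0.85) × (1−0.85) × 0.65 = 0.00073125
slovak: 0.5 × (1−0.65) × (1−0.65) × (1−0.65) × 0.45 = 0.009646875
P(polish | x) = 0.01535625 / 0.025734375 ≈ 0.597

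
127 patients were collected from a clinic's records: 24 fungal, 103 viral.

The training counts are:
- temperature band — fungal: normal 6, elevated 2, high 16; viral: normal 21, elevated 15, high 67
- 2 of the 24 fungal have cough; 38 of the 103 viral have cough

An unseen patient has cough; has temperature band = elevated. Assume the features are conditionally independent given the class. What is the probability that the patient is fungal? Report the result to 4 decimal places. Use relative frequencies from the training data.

0.0292

fungal: (24/127) × (2/24) × (2/24) ≈ 0.00131234
viral: (103/127) × (15/103) × (38/103) ≈ 0.0435747
P(fungal | x) = 0.00131234 / 0.04488704 ≈ 0.0292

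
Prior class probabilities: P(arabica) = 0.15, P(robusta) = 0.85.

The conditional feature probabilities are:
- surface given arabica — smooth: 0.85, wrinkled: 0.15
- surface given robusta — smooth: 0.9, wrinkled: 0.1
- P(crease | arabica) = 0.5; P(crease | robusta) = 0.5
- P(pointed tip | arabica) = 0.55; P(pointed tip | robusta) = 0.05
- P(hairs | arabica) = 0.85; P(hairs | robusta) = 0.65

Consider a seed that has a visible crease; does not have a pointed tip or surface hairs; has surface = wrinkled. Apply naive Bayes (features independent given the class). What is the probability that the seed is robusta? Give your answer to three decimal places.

0.949

arabica: 0.15 × 0.15 × 0.5 × (1−0.55) × (1−0.85) = 0.000759375
robusta: 0.85 × 0.1 × 0.5 × (1−0.05) × (1−0.65) = 0.01413125
P(robusta | x) = 0.01413125 / 0.014890625 ≈ 0.949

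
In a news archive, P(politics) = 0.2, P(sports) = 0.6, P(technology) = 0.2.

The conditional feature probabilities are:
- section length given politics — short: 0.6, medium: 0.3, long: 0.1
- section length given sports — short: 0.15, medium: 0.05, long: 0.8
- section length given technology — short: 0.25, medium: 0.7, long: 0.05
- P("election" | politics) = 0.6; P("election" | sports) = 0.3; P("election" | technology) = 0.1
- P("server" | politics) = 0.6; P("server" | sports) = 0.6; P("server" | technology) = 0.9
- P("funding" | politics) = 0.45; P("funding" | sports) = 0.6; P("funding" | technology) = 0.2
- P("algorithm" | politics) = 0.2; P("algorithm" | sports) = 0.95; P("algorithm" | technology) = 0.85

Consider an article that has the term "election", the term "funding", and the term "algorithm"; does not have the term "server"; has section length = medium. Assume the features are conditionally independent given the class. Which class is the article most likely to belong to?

politics: 0.2 × 0.3 × 0.6 × (1−0.6) × 0.45 × 0.2 = 0.001296
sports: 0.6 × 0.05 × 0.3 × (1−0.6) × 0.6 × 0.95 = 0.002052
technology: 0.2 × 0.7 × 0.1 × (1−0.9) × 0.2 × 0.85 = 0.000238
Highest score → sports.

sports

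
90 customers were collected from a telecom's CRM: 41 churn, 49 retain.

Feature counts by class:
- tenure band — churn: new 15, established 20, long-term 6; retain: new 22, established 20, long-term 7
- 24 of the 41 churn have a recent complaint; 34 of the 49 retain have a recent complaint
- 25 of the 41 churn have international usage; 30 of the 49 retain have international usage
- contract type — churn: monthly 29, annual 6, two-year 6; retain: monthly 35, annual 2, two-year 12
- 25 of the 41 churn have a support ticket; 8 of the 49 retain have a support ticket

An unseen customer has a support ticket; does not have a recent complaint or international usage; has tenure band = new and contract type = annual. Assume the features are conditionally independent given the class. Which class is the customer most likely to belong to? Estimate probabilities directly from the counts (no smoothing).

churn: (41/90) × (15/41) × (17/41) × (16/41) × (6/41) × (25/41) ≈ 0.00240643
retain: (49/90) × (22/49) × (15/49) × (19/49) × (2/49) × (8/49) ≈ 0.000193357
Highest score → churn.

churn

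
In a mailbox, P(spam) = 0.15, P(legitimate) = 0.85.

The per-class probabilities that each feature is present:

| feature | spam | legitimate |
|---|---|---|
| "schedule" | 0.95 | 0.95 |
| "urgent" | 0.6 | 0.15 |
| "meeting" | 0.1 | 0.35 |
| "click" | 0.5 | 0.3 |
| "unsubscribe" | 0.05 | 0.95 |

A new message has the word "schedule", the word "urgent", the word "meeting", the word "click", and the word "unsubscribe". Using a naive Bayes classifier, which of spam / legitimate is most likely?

legitimate

spam: 0.15 × 0.95 × 0.6 × 0.1 × 0.5 × 0.05 = 0.00021375
legitimate: 0.85 × 0.95 × 0.15 × 0.35 × 0.3 × 0.95 = 0.01208221875
Highest score → legitimate.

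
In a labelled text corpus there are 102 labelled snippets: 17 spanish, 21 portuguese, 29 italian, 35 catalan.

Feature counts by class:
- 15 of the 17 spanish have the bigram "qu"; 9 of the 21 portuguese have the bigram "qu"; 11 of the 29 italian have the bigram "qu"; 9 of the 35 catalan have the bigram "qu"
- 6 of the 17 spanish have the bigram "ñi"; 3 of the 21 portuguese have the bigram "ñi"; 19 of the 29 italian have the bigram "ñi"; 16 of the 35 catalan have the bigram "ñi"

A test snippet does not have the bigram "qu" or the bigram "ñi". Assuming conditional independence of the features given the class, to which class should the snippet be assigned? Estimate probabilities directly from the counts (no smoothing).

catalan

spanish: (17/102) × (2/17) × (11/17) ≈ 0.0126874
portuguese: (21/102) × (12/21) × (18/21) ≈ 0.10084
italian: (29/102) × (18/29) × (10/29) ≈ 0.0608519
catalan: (35/102) × (26/35) × (19/35) ≈ 0.138375
Highest score → catalan.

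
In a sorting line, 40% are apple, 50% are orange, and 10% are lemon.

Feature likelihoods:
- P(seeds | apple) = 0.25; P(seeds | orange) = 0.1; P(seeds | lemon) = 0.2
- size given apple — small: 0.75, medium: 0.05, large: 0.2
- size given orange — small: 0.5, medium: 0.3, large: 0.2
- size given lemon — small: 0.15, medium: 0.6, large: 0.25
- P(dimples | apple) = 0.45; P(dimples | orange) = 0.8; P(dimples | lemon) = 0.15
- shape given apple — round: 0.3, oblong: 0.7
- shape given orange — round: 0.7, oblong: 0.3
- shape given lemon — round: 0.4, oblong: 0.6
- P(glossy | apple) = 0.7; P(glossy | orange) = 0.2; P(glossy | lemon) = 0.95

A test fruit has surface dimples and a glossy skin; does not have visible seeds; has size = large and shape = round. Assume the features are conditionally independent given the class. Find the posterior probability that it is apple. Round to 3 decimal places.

apple: 0.4 × (1−0.25) × 0.2 × 0.45 × 0.3 × 0.7 = 0.00567
orange: 0.5 × (1−0.1) × 0.2 × 0.8 × 0.7 × 0.2 = 0.01008
lemon: 0.1 × (1−0.2) × 0.25 × 0.15 × 0.4 × 0.95 = 0.00114
P(apple | x) = 0.00567 / 0.01689 ≈ 0.336

0.336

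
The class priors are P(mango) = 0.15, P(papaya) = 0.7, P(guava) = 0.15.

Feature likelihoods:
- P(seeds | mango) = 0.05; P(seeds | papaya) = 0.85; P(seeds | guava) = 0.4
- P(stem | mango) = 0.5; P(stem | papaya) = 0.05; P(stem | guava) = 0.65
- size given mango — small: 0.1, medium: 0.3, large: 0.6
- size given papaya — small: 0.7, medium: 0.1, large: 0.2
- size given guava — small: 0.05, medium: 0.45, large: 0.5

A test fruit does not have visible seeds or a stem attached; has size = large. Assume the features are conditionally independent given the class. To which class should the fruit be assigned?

mango: 0.15 × (1−0.05) × (1−0.5) × 0.6 = 0.04275
papaya: 0.7 × (1−0.85) × (1−0.05) × 0.2 = 0.01995
guava: 0.15 × (1−0.4) × (1−0.65) × 0.5 = 0.01575
Highest score → mango.

mango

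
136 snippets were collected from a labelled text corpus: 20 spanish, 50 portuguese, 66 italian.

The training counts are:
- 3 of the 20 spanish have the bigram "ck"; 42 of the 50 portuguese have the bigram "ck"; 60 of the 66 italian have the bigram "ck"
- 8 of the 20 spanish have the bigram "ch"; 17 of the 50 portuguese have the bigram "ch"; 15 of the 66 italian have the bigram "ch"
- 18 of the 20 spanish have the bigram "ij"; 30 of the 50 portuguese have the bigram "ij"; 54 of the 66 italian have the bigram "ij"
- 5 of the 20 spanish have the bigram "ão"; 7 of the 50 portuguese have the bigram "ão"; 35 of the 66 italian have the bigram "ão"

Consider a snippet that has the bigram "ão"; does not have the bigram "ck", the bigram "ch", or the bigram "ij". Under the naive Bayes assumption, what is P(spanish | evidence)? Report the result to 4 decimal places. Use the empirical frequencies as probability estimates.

0.2556

spanish: (20/136) × (17/20) × (12/20) × (2/20) × (5/20) = 0.001875
portuguese: (50/136) × (8/50) × (33/50) × (20/50) × (7/50) ≈ 0.00217412
italian: (66/136) × (6/66) × (51/66) × (12/66) × (35/66) ≈ 0.003287
P(spanish | x) = 0.001875 / 0.00733612 ≈ 0.2556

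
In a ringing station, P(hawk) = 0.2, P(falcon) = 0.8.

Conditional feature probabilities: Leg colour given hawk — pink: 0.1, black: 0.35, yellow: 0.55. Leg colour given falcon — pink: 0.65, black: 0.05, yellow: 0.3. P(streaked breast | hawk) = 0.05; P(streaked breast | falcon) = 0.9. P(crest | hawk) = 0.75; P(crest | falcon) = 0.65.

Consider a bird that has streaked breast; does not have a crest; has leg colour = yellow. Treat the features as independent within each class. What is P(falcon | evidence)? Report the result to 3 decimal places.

0.982

hawk: 0.2 × 0.55 × 0.05 × (1−0.75) = 0.001375
falcon: 0.8 × 0.3 × 0.9 × (1−0.65) = 0.0756
P(falcon | x) = 0.0756 / 0.076975 ≈ 0.982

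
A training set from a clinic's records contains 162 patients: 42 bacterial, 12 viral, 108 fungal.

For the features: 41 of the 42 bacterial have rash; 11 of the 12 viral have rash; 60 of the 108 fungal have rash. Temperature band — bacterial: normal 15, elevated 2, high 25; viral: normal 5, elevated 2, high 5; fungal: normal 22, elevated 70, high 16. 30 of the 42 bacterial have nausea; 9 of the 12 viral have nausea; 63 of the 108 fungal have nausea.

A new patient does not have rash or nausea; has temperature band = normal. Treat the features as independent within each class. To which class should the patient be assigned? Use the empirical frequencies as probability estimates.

fungal

bacterial: (42/162) × (1/42) × (15/42) × (12/42) ≈ 0.000629882
viral: (12/162) × (1/12) × (5/12) × (3/12) ≈ 0.000643004
fungal: (108/162) × (48/108) × (22/108) × (45/108) ≈ 0.0251486
Highest score → fungal.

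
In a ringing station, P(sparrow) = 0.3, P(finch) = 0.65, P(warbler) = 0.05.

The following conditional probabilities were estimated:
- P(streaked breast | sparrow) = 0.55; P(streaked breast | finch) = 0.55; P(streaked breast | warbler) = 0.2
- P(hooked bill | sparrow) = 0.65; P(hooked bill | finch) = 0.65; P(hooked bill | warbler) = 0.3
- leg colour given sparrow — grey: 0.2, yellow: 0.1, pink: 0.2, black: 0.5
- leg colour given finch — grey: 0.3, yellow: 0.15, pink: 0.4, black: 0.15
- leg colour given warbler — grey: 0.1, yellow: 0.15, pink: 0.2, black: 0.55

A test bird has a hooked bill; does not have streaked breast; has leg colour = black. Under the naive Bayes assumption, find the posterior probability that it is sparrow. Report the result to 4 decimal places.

sparrow: 0.3 × (1−0.55) × 0.65 × 0.5 = 0.043875
finch: 0.65 × (1−0.55) × 0.65 × 0.15 = 0.02851875
warbler: 0.05 × (1−0.2) × 0.3 × 0.55 = 0.0066
P(sparrow | x) = 0.043875 / 0.07899375 ≈ 0.5554

0.5554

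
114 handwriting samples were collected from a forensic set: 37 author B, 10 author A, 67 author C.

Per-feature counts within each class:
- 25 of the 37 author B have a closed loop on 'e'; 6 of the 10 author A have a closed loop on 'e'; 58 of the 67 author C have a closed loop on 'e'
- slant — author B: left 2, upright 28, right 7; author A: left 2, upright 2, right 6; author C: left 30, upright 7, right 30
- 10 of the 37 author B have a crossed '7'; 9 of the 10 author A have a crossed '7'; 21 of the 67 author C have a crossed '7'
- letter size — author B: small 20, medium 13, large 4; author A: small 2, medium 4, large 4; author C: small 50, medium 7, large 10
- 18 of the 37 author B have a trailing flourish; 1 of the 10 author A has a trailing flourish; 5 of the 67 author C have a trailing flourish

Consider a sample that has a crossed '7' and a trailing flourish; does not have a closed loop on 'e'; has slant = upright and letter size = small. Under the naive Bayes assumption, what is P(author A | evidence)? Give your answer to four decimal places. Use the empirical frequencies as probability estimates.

author B: (37/114) × (12/37) × (28/37) × (10/37) × (20/37) × (18/37) ≈ 0.00566148
author A: (10/114) × (4/10) × (2/10) × (9/10) × (2/10) × (1/10) ≈ 0.000126316
author C: (67/114) × (9/67) × (7/67) × (21/67) × (50/67) × (5/67) ≈ 0.000143978
P(author A | x) = 0.000126316 / 0.005931774 ≈ 0.0213

0.0213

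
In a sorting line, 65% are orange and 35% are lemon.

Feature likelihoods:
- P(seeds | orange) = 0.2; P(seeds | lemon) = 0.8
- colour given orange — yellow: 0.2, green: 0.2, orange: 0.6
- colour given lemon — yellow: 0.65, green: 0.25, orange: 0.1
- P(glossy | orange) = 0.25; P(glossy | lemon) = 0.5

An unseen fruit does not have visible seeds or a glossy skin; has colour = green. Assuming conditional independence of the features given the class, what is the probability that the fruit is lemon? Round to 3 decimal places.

orange: 0.65 × (1−0.2) × 0.2 × (1−0.25) = 0.078
lemon: 0.35 × (1−0.8) × 0.25 × (1−0.5) = 0.00875
P(lemon | x) = 0.00875 / 0.08675 ≈ 0.101

0.101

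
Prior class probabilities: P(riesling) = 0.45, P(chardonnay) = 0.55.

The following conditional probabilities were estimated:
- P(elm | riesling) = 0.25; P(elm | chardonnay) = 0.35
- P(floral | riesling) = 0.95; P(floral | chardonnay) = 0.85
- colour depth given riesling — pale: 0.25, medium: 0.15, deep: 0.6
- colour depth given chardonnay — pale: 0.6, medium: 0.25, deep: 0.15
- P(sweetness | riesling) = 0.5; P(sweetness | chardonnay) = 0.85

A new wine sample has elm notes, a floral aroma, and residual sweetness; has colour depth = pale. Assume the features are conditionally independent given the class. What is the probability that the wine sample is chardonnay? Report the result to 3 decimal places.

0.862

riesling: 0.45 × 0.25 × 0.95 × 0.25 × 0.5 = 0.013359375
chardonnay: 0.55 × 0.35 × 0.85 × 0.6 × 0.85 = 0.08344875
P(chardonnay | x) = 0.08344875 / 0.096808125 ≈ 0.862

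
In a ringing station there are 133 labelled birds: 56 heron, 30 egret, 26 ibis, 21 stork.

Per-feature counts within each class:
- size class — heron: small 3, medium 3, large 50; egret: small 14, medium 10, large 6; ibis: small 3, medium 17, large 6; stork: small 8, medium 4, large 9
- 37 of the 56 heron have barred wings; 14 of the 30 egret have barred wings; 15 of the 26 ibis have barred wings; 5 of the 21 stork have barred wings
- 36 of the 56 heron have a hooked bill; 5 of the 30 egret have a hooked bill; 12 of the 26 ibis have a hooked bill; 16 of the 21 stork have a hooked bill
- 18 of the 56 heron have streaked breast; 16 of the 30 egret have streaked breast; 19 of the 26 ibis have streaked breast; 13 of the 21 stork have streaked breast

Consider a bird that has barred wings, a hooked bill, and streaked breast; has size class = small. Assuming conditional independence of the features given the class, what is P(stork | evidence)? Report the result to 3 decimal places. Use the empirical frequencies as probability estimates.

0.363

heron: (56/133) × (3/56) × (37/56) × (36/56) × (18/56) ≈ 0.00307951
egret: (30/133) × (14/30) × (14/30) × (5/30) × (16/30) ≈ 0.00436647
ibis: (26/133) × (3/26) × (15/26) × (12/26) × (19/26) ≈ 0.0043891
stork: (21/133) × (8/21) × (5/21) × (16/21) × (13/21) ≈ 0.00675482
P(stork | x) = 0.00675482 / 0.0185899 ≈ 0.363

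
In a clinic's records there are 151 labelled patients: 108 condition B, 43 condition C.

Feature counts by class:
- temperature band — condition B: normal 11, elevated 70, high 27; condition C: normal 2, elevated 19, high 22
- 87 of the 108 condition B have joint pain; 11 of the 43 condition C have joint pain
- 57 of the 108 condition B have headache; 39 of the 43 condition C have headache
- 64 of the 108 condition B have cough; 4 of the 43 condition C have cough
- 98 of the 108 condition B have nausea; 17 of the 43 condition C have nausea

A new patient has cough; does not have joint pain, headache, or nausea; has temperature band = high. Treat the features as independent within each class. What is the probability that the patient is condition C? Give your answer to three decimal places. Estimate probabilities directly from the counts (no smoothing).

condition B: (108/151) × (27/108) × (21/108) × (51/108) × (64/108) × (10/108) ≈ 0.000900868
condition C: (43/151) × (22/43) × (32/43) × (4/43) × (4/43) × (26/43) ≈ 0.000567303
P(condition C | x) = 0.000567303 / 0.001468171 ≈ 0.386

0.386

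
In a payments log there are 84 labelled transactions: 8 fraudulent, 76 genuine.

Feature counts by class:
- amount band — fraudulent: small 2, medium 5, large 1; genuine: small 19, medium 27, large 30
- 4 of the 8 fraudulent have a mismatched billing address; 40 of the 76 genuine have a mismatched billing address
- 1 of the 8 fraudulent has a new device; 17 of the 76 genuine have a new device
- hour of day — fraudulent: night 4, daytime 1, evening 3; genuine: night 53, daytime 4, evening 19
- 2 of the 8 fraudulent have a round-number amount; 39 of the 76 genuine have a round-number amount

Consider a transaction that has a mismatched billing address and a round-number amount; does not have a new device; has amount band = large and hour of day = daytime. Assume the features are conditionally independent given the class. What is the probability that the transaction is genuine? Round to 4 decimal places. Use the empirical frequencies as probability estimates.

fraudulent: (8/84) × (1/8) × (4/8) × (7/8) × (1/8) × (2/8) ≈ 0.00016276
genuine: (76/84) × (30/76) × (40/76) × (59/76) × (4/76) × (39/76) ≈ 0.00394116
P(genuine | x) = 0.00394116 / 0.00410392 ≈ 0.9603

0.9603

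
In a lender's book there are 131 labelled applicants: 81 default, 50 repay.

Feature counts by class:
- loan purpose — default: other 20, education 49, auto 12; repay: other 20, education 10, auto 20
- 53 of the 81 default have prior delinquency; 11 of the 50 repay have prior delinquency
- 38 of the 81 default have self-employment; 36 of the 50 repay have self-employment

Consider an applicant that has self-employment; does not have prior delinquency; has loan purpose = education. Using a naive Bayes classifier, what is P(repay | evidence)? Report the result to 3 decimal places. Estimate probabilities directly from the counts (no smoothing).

0.414

default: (81/131) × (49/81) × (28/81) × (38/81) ≈ 0.0606592
repay: (50/131) × (10/50) × (39/50) × (36/50) ≈ 0.0428702
P(repay | x) = 0.0428702 / 0.1035294 ≈ 0.414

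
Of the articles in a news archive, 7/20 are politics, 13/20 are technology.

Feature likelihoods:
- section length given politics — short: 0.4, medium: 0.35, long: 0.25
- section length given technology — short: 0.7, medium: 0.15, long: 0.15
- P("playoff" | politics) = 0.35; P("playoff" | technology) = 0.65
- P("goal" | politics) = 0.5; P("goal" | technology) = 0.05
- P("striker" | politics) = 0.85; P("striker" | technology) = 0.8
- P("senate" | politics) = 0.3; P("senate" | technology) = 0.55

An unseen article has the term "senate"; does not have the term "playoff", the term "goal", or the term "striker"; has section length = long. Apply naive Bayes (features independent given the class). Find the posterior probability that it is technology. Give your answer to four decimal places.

politics: 0.35 × 0.25 × (1−0.35) × (1−0.5) × (1−0.85) × 0.3 = 0.0012796875
technology: 0.65 × 0.15 × (1−0.65) × (1−0.05) × (1−0.8) × 0.55 = 0.0035660625
P(technology | x) = 0.0035660625 / 0.00484575 ≈ 0.7359

0.7359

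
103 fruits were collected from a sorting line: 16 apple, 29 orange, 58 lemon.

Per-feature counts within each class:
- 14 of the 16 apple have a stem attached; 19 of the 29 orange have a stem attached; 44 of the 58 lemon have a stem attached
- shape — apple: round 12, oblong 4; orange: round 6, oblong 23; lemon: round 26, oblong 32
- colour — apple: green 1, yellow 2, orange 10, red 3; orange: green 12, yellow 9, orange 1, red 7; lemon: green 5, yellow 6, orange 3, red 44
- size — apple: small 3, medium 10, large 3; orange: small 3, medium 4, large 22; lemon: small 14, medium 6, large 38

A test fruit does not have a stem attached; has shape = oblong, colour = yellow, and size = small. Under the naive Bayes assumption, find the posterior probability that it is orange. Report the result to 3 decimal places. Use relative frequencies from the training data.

0.554

apple: (16/103) × (2/16) × (4/16) × (2/16) × (3/16) ≈ 0.000113774
orange: (29/103) × (10/29) × (23/29) × (9/29) × (3/29) ≈ 0.00247207
lemon: (58/103) × (14/58) × (32/58) × (6/58) × (14/58) ≈ 0.00187256
P(orange | x) = 0.00247207 / 0.004458404 ≈ 0.554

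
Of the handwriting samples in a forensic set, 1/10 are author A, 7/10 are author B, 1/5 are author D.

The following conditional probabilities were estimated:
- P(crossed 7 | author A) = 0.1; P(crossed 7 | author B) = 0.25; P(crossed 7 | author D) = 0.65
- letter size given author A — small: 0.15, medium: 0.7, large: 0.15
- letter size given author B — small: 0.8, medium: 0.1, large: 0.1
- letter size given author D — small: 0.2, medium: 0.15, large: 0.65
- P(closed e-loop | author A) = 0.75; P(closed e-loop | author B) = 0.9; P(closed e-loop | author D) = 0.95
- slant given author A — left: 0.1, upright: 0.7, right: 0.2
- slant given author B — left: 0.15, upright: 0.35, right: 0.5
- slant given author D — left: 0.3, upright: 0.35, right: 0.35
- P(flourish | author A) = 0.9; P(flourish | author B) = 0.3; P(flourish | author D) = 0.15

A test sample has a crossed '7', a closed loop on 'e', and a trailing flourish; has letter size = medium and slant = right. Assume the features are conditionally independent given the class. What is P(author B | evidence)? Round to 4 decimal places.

author A: 0.1 × 0.1 × 0.7 × 0.75 × 0.2 × 0.9 = 0.000945
author B: 0.7 × 0.25 × 0.1 × 0.9 × 0.5 × 0.3 = 0.0023625
author D: 0.2 × 0.65 × 0.15 × 0.95 × 0.35 × 0.15 = 0.0009725625
P(author B | x) = 0.0023625 / 0.0042800625 ≈ 0.5520

0.5520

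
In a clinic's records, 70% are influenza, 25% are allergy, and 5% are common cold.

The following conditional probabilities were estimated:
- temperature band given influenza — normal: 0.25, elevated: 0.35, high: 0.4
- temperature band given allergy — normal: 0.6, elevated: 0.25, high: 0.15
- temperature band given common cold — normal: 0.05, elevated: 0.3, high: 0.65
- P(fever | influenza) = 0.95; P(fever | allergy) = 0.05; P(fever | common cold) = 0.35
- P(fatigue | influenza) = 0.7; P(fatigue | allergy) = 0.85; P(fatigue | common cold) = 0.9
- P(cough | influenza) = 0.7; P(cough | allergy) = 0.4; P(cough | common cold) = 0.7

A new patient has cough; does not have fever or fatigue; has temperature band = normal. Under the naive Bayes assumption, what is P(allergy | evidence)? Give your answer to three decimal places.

0.814

influenza: 0.7 × 0.25 × (1−0.95) × (1−0.7) × 0.7 = 0.0018375
allergy: 0.25 × 0.6 × (1−0.05) × (1−0.85) × 0.4 = 0.00855
common cold: 0.05 × 0.05 × (1−0.35) × (1−0.9) × 0.7 = 0.00011375
P(allergy | x) = 0.00855 / 0.01050125 ≈ 0.814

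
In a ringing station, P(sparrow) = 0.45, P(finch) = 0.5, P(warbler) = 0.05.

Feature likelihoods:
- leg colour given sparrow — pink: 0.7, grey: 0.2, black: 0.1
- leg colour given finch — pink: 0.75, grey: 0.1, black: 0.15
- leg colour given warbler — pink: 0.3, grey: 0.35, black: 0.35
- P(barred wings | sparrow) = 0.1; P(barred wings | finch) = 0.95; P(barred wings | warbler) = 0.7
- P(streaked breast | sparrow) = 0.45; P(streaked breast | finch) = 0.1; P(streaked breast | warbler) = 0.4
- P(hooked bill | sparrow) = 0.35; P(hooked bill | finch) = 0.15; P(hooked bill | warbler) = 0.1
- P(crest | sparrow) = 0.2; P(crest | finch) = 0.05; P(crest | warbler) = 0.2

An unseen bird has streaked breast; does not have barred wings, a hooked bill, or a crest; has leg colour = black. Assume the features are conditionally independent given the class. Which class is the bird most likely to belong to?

sparrow

sparrow: 0.45 × 0.1 × (1−0.1) × 0.45 × (1−0.35) × (1−0.2) = 0.009477
finch: 0.5 × 0.15 × (1−0.95) × 0.1 × (1−0.15) × (1−0.05) = 0.0003028125
warbler: 0.05 × 0.35 × (1−0.7) × 0.4 × (1−0.1) × (1−0.2) = 0.001512
Highest score → sparrow.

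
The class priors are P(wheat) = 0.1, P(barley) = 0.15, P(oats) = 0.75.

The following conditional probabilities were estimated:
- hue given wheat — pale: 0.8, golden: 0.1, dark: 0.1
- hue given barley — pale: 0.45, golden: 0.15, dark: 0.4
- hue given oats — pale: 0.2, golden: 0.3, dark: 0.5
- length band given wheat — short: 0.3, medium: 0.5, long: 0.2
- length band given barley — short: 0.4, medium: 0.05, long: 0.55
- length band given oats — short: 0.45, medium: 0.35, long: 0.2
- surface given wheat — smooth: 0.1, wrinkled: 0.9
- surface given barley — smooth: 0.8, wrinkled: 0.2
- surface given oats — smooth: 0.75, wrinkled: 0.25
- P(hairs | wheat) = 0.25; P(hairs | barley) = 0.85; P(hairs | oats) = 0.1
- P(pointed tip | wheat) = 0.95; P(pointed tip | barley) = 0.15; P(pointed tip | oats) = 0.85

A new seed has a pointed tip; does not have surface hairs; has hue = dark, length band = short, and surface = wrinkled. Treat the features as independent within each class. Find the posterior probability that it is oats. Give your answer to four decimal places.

wheat: 0.1 × 0.1 × 0.3 × 0.9 × (1−0.25) × 0.95 = 0.00192375
barley: 0.15 × 0.4 × 0.4 × 0.2 × (1−0.85) × 0.15 = 0.000108
oats: 0.75 × 0.5 × 0.45 × 0.25 × (1−0.1) × 0.85 = 0.0322734375
P(oats | x) = 0.0322734375 / 0.0343051875 ≈ 0.9408

0.9408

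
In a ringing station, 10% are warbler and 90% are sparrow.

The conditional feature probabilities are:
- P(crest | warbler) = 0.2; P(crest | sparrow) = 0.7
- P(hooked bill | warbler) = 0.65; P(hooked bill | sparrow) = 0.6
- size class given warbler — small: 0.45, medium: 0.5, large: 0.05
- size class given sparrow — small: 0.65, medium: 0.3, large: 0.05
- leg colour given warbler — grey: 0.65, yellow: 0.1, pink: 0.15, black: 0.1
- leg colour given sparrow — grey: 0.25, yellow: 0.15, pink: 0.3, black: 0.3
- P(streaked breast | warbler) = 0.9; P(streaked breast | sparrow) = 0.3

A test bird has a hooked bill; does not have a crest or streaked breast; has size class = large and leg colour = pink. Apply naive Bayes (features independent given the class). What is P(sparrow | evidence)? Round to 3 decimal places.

warbler: 0.1 × (1−0.2) × 0.65 × 0.05 × 0.15 × (1−0.9) = 0.000039
sparrow: 0.9 × (1−0.7) × 0.6 × 0.05 × 0.3 × (1−0.3) = 0.001701
P(sparrow | x) = 0.001701 / 0.00174 ≈ 0.978

0.978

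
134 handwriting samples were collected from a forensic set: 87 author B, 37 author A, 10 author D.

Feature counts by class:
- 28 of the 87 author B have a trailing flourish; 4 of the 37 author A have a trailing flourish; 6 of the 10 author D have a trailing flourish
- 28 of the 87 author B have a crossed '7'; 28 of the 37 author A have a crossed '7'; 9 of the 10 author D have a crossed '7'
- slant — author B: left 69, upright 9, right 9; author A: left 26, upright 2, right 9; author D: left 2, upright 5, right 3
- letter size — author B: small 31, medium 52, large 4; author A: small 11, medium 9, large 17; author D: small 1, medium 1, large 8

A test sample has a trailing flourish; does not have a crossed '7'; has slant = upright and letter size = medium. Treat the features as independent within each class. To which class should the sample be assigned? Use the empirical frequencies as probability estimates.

author B: (87/134) × (28/87) × (59/87) × (9/87) × (52/87) ≈ 0.0087618
author A: (37/134) × (4/37) × (9/37) × (2/37) × (9/37) ≈ 0.0000954696
author D: (10/134) × (6/10) × (1/10) × (5/10) × (1/10) ≈ 0.000223881
Highest score → author B.

author B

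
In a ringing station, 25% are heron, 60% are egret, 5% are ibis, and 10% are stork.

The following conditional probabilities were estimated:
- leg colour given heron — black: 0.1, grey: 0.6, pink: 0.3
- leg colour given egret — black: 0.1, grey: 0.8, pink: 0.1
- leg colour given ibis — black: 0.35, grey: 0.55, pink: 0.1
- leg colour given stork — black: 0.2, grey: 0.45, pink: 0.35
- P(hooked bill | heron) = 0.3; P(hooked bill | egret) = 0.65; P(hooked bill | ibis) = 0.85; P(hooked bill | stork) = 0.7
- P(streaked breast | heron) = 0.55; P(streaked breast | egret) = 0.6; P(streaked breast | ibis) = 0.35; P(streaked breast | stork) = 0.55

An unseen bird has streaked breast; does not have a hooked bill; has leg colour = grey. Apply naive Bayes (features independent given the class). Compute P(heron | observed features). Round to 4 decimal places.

0.3449

heron: 0.25 × 0.6 × (1−0.3) × 0.55 = 0.05775
egret: 0.6 × 0.8 × (1−0.65) × 0.6 = 0.1008
ibis: 0.05 × 0.55 × (1−0.85) × 0.35 = 0.00144375
stork: 0.1 × 0.45 × (1−0.7) × 0.55 = 0.007425
P(heron | x) = 0.05775 / 0.16741875 ≈ 0.3449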